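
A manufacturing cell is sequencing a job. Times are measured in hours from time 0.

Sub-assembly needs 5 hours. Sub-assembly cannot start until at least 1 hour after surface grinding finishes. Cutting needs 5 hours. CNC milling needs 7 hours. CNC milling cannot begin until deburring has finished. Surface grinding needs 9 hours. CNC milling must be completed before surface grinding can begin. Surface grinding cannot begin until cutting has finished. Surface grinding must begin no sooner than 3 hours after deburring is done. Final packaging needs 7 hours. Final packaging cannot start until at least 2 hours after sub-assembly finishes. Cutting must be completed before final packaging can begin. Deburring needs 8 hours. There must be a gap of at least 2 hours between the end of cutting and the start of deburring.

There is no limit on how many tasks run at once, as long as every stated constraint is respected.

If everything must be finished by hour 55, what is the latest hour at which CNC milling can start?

24

Final packaging must finish by hour 55; it takes 7 hours, so it must start by 55 − 7 = hour 48.
Sub-assembly feeds into final packaging (must start by hour 48, minus 2-hour gap → hour 46); so sub-assembly must finish by hour 46 and therefore start by hour 41.
Surface grinding has to be done before sub-assembly (must start by hour 41, minus 1-hour gap → hour 40). That means finishing by hour 40, i.e. starting by 40 − 9 = hour 31.
CNC milling must finish before surface grinding (must start by hour 31). With a 7-hour duration, CNC milling must start by 31 − 7 = hour 24.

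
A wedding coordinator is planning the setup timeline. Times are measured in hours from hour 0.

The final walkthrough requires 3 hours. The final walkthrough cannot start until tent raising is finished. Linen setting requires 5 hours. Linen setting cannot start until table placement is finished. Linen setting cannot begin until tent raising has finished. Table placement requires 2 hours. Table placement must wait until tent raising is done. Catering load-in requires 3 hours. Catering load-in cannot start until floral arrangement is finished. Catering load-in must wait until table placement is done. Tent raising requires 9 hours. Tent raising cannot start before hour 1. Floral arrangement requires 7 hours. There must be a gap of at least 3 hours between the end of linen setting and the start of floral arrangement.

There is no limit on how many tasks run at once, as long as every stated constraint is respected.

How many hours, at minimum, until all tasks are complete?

30

Tent raising cannot begin until its own release at hour 1. It runs from hour 1 to 1 + 9 = hour 10.
After tent raising (finishes hour 10), the final walkthrough can start at hour 10 and finishes at hour 13.
After tent raising (finishes hour 10), table placement can start at hour 10 and finishes at hour 12.
Linen setting has to wait for table placement (finishes hour 12); tent raising (finishes hour 10). The latest of these is hour 12, so linen setting runs hour 12 to 12 + 5 = hour 17.
Floral arrangement waits on linen setting (finishes hour 17, plus 3-hour gap → hour 20), so it starts at hour 20 and finishes at 20 + 7 = hour 27.
Catering load-in has to wait for floral arrangement (finishes hour 27); table placement (finishes hour 12). The latest of these is hour 27, so catering load-in runs hour 27 to 27 + 3 = hour 30.
All tasks are finished once the last one completes. Finish times: Tent raising at 10, Table placement at 12, Linen setting at 17, Floral arrangement at 27, Catering load-in at 30, The final walkthrough at 13. The latest is hour 30.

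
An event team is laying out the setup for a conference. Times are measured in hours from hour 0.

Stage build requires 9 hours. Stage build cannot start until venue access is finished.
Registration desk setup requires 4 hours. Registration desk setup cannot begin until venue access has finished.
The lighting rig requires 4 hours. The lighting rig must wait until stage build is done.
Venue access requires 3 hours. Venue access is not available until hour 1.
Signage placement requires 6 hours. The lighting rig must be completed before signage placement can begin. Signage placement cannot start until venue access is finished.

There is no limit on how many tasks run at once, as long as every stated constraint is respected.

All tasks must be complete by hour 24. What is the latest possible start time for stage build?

5

Signage placement has no dependents, so it just needs to finish by hour 24. Starting by 24 − 6 = hour 18 achieves that.
The lighting rig must finish before signage placement (must start by hour 18). With a 4-hour duration, the lighting rig must start by 18 − 4 = hour 14.
Since the lighting rig (must start by hour 14) depends on it, stage build must finish by hour 14. Backing off its 9-hour duration gives a latest start of hour 5.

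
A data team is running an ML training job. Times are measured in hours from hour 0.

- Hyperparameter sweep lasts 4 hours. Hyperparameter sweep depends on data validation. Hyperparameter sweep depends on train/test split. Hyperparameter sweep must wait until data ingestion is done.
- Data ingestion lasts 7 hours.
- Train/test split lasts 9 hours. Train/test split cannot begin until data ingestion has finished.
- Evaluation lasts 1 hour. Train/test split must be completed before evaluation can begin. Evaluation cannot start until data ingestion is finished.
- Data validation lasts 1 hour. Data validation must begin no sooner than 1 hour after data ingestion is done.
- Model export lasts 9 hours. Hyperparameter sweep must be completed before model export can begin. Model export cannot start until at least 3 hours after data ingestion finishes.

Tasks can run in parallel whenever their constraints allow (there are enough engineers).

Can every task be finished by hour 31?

Nothing blocks data ingestion, so it runs from hour 0 to hour 7.
After data ingestion (finishes hour 7), train/test split can start at hour 7 and finishes at hour 16.
Evaluation has to wait for train/test split (finishes hour 16); data ingestion (finishes hour 7). The latest of these is hour 16, so evaluation runs hour 16 to 16 + 1 = hour 17.
Data validation waits on data ingestion (finishes hour 7, plus 1-hour gap → hour 8), so it starts at hour 8 and finishes at 8 + 1 = hour 9.
Hyperparameter sweep has to wait for data validation (finishes hour 9); train/test split (finishes hour 16); data ingestion (finishes hour 7). The latest of these is hour 16, so hyperparameter sweep runs hour 16 to 16 + 4 = hour 20.
Model export needs all of hyperparameter sweep (finishes hour 20); data ingestion (finishes hour 7, plus 3-hour gap → hour 10). That puts its earliest start at hour 20; it finishes at 20 + 9 = hour 29.
Every task is finished by hour 29, which is no later than the deadline of 31, so the schedule is feasible.

Yes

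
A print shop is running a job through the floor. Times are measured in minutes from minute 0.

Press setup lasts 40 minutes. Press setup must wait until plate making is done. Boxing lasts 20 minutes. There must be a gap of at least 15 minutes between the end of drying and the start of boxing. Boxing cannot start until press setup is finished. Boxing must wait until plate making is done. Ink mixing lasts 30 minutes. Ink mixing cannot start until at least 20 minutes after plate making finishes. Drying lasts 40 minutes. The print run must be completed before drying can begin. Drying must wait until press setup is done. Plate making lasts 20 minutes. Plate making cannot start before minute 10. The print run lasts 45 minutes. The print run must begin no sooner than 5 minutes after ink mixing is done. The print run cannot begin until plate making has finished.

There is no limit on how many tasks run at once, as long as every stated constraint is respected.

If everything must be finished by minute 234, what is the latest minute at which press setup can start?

Boxing must finish by minute 234; it takes 20 minutes, so it must start by 234 − 20 = minute 214.
Drying feeds into boxing (must start by minute 214, minus 15-minute gap → minute 199); so drying must finish by minute 199 and therefore start by minute 159.
Press setup feeds drying (must start by minute 159); boxing (must start by minute 214). Taking the minimum, press setup must finish by minute 159 and start by 159 − 40 = minute 119.

119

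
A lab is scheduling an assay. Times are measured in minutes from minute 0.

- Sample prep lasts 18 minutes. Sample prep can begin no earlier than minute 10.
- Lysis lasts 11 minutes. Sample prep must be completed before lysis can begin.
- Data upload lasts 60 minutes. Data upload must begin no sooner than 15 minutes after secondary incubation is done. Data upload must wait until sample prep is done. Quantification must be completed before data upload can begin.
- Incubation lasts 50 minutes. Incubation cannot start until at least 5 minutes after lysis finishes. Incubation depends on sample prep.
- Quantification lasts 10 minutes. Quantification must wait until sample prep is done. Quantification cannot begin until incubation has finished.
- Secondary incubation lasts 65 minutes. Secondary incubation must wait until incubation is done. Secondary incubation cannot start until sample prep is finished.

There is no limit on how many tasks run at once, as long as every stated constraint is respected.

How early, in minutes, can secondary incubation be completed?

159

Sample prep cannot begin until its own release at minute 10. It runs from minute 10 to 10 + 18 = minute 28.
Lysis cannot begin until sample prep (finishes minute 28). It runs from minute 28 to 28 + 11 = minute 39.
For incubation: lysis (finishes minute 39, plus 5-minute gap → minute 44); sample prep (finishes minute 28). Taking the maximum gives a start of minute 44, and it finishes at 44 + 50 = minute 94.
Secondary incubation needs all of incubation (finishes minute 94); sample prep (finishes minute 28). That puts its earliest start at minute 94; it finishes at 94 + 65 = minute 159.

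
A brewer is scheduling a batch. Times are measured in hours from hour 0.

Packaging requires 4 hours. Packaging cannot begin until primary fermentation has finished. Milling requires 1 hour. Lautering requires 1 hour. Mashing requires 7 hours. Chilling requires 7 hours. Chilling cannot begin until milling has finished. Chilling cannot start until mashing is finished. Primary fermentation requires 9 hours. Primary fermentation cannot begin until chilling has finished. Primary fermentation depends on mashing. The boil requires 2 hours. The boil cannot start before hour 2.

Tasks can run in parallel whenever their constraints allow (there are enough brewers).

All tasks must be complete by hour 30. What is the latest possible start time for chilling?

Nothing follows packaging; the deadline of hour 30 is its only limit. It must start by 30 − 4 = hour 26.
Primary fermentation must finish before packaging (must start by hour 26). With a 9-hour duration, primary fermentation must start by 26 − 9 = hour 17.
Chilling must finish before primary fermentation (must start by hour 17). With a 7-hour duration, chilling must start by 17 − 7 = hour 10.

10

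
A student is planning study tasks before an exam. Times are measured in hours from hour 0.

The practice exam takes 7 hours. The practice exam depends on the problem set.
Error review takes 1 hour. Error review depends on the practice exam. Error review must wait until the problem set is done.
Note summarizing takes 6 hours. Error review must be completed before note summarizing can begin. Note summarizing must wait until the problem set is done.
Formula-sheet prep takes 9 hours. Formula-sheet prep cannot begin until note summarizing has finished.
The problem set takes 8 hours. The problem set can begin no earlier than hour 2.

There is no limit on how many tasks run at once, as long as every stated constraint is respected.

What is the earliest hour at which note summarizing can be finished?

After its own release at hour 2, the problem set can start at hour 2 and finishes at hour 10.
The practice exam waits on the problem set (finishes hour 10), so it starts at hour 10 and finishes at 10 + 7 = hour 17.
Error review has to wait for the practice exam (finishes hour 17); the problem set (finishes hour 10). The latest of these is hour 17, so error review runs hour 17 to 17 + 1 = hour 18.
Note summarizing cannot start until error review (finishes hour 18); the problem set (finishes hour 10). The controlling bound is hour 18, so note summarizing finishes at 18 + 6 = hour 24.

24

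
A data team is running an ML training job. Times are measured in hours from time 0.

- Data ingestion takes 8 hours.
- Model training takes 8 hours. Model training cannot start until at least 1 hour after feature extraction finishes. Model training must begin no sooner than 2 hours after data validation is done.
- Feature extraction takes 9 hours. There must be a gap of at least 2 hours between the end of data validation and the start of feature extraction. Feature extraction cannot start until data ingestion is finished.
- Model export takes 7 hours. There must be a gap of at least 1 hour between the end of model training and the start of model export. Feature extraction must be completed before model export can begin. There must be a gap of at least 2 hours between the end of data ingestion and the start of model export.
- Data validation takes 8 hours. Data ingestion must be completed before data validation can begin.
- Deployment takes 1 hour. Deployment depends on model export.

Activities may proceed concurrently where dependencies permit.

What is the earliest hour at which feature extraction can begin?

18

Data ingestion can start immediately at hour 0; it finishes at hour 8.
Data validation cannot begin until data ingestion (finishes hour 8). It runs from hour 8 to 8 + 8 = hour 16.
Feature extraction waits on data validation (finishes hour 16, plus 2-hour gap → hour 18); data ingestion (finishes hour 8). The latest of these is hour 18, which is the earliest feature extraction can start.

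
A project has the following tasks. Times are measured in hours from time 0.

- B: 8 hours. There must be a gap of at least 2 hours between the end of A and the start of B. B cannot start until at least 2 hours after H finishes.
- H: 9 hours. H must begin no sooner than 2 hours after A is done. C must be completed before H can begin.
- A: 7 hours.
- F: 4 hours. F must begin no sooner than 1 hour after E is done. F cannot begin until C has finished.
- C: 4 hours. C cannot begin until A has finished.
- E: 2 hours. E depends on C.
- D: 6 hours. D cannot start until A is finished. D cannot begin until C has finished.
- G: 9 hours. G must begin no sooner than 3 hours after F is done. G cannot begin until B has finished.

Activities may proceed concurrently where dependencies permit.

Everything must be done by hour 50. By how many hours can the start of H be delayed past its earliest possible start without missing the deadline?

11

A can start immediately at hour 0; it finishes at hour 7.
After A (finishes hour 7), C can start at hour 7 and finishes at hour 11.
H needs all of A (finishes hour 7, plus 2-hour gap → hour 9); C (finishes hour 11). That puts its earliest start at hour 11; it finishes at 11 + 9 = hour 20.

Working backward from the deadline:
G must finish by hour 50; it takes 9 hours, so it must start by 50 − 9 = hour 41.
B has to be done before G (must start by hour 41). That means finishing by hour 41, i.e. starting by 41 − 8 = hour 33.
H feeds into B (must start by hour 33, minus 2-hour gap → hour 31); so H must finish by hour 31 and therefore start by hour 22.
So H can start as early as hour 11 and as late as hour 22, giving 22 − 11 = 11 hours of slack.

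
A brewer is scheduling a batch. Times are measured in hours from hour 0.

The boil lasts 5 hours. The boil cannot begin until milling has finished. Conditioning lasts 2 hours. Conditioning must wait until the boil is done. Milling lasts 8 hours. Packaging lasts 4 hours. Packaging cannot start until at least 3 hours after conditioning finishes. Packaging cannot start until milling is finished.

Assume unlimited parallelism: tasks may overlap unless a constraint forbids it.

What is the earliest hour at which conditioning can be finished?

Nothing blocks milling, so it runs from hour 0 to hour 8.
After milling (finishes hour 8), the boil can start at hour 8 and finishes at hour 13.
Conditioning waits on the boil (finishes hour 13), so it starts at hour 13 and finishes at 13 + 2 = hour 15.

15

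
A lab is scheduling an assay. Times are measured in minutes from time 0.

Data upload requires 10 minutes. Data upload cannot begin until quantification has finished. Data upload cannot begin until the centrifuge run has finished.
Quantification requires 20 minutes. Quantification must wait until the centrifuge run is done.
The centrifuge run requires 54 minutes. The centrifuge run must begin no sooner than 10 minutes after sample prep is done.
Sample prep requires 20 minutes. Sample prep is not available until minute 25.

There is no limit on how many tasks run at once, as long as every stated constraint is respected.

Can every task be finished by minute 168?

Sample prep waits on its own release at minute 25, so it starts at minute 25 and finishes at 25 + 20 = minute 45.
The centrifuge run waits on sample prep (finishes minute 45, plus 10-minute gap → minute 55), so it starts at minute 55 and finishes at 55 + 54 = minute 109.
Quantification cannot begin until the centrifuge run (finishes minute 109). It runs from minute 109 to 109 + 20 = minute 129.
Data upload has to wait for quantification (finishes minute 129); the centrifuge run (finishes minute 109). The latest of these is minute 129, so data upload runs minute 129 to 129 + 10 = minute 139.
Every task is finished by minute 139, which is no later than the deadline of 168, so the schedule is feasible.

Yes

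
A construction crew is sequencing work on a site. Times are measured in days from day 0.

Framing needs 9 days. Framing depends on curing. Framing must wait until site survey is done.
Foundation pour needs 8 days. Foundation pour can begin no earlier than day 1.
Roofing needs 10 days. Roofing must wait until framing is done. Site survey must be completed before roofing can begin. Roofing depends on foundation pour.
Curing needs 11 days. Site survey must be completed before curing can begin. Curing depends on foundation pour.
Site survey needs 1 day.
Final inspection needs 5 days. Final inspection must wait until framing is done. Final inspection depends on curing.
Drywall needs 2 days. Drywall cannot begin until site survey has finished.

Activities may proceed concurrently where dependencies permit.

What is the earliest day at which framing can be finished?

After its own release at day 1, foundation pour can start at day 1 and finishes at day 9.
Site survey can start immediately at day 0; it finishes at day 1.
Curing needs all of site survey (finishes day 1); foundation pour (finishes day 9). That puts its earliest start at day 9; it finishes at 9 + 11 = day 20.
Framing cannot start until curing (finishes day 20); site survey (finishes day 1). The controlling bound is day 20, so framing finishes at 20 + 9 = day 29.

29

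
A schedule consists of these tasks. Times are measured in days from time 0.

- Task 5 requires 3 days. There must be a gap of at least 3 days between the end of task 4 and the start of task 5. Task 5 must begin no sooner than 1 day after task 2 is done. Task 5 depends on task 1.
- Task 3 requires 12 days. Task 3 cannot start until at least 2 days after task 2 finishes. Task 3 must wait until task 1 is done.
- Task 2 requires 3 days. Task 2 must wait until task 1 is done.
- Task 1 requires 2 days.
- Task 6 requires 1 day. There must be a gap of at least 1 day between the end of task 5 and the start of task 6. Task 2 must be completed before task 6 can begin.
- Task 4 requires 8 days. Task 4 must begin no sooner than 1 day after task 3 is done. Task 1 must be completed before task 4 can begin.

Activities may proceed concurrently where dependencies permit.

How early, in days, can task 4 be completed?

Task 1 has no prerequisites, so it starts at day 0 and finishes at day 2.
Task 2 cannot begin until task 1 (finishes day 2). It runs from day 2 to 2 + 3 = day 5.
Task 3 cannot start until task 2 (finishes day 5, plus 2-day gap → day 7); task 1 (finishes day 2). The controlling bound is day 7, so task 3 finishes at 7 + 12 = day 19.
Task 4 cannot start until task 3 (finishes day 19, plus 1-day gap → day 20); task 1 (finishes day 2). The controlling bound is day 20, so task 4 finishes at 20 + 8 = day 28.

28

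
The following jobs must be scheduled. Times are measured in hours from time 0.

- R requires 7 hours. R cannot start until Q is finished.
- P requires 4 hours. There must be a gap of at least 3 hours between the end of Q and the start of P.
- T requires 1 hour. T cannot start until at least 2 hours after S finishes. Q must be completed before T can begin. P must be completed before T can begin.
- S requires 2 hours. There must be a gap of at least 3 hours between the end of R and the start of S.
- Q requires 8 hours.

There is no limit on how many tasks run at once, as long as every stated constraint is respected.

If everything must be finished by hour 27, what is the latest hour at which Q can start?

4

Nothing follows T; the deadline of hour 27 is its only limit. It must start by 27 − 1 = hour 26.
P has to be done before T (must start by hour 26). That means finishing by hour 26, i.e. starting by 26 − 4 = hour 22.
S has to be done before T (must start by hour 26, minus 2-hour gap → hour 24). That means finishing by hour 24, i.e. starting by 24 − 2 = hour 22.
R feeds into S (must start by hour 22, minus 3-hour gap → hour 19); so R must finish by hour 19 and therefore start by hour 12.
Q must finish in time for P (must start by hour 22, minus 3-hour gap → hour 19); R (must start by hour 12); T (must start by hour 26). The tightest is hour 12, so Q must start by 12 − 8 = hour 4.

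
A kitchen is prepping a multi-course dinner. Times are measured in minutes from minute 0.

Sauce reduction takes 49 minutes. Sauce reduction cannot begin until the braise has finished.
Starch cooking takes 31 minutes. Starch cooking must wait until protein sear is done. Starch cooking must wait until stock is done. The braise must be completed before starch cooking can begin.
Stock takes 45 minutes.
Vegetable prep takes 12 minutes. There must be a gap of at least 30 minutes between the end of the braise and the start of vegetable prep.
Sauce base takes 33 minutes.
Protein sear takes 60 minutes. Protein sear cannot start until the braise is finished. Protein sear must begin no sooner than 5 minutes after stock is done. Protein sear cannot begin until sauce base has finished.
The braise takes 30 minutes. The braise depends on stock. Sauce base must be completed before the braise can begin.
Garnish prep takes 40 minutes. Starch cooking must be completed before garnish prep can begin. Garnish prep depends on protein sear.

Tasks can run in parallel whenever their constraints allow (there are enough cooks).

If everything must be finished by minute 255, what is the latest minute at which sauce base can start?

Garnish prep has no dependents, so it just needs to finish by minute 255. Starting by 255 − 40 = minute 215 achieves that.
Starch cooking has to be done before garnish prep (must start by minute 215). That means finishing by minute 215, i.e. starting by 215 − 31 = minute 184.
Protein sear has several dependents: starch cooking (must start by minute 184); garnish prep (must start by minute 215). The earliest of those limits is minute 184, so protein sear must start by 184 − 60 = minute 124.
To finish by minute 255, vegetable prep (duration 12) must start no later than minute 243.
Sauce reduction must finish by minute 255; it takes 49 minutes, so it must start by 255 − 49 = minute 206.
For the braise: protein sear (must start by minute 124); vegetable prep (must start by minute 243, minus 30-minute gap → minute 213); sauce reduction (must start by minute 206); starch cooking (must start by minute 184). The most restrictive is minute 124; with a 30-minute duration, the braise must start by minute 94.
Sauce base feeds the braise (must start by minute 94); protein sear (must start by minute 124). Taking the minimum, sauce base must finish by minute 94 and start by 94 − 33 = minute 61.

61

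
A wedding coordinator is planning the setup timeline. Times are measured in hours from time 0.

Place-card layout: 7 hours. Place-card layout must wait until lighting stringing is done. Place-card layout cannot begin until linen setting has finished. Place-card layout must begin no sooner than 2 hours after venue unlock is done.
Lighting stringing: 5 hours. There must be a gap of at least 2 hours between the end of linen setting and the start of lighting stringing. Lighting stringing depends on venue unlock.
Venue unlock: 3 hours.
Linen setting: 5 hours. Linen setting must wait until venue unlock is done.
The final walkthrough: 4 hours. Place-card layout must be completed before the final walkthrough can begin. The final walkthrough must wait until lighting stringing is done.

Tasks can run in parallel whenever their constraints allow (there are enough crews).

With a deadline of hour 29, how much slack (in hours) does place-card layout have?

Venue unlock has no prerequisites, so it starts at hour 0 and finishes at hour 3.
After venue unlock (finishes hour 3), linen setting can start at hour 3 and finishes at hour 8.
Lighting stringing has to wait for linen setting (finishes hour 8, plus 2-hour gap → hour 10); venue unlock (finishes hour 3). The latest of these is hour 10, so lighting stringing runs hour 10 to 10 + 5 = hour 15.
For place-card layout: lighting stringing (finishes hour 15); linen setting (finishes hour 8); venue unlock (finishes hour 3, plus 2-hour gap → hour 5). Taking the maximum gives a start of hour 15, and it finishes at 15 + 7 = hour 22.

Working backward from the deadline:
The final walkthrough has no dependents, so it just needs to finish by hour 29. Starting by 29 − 4 = hour 25 achieves that.
Place-card layout has to be done before the final walkthrough (must start by hour 25). That means finishing by hour 25, i.e. starting by 25 − 7 = hour 18.
So place-card layout can start as early as hour 15 and as late as hour 18, giving 18 − 15 = 3 hours of slack.

3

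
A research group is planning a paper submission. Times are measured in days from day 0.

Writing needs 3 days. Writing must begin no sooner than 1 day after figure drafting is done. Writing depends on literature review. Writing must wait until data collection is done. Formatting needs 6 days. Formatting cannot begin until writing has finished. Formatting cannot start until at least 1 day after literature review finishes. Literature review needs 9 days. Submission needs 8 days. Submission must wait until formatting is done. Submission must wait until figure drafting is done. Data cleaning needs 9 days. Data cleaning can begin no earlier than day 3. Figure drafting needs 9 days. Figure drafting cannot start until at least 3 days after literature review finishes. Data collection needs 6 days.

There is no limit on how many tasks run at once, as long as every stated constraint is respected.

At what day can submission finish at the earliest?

39

Data collection has no prerequisites, so it starts at day 0 and finishes at day 6.
Literature review can start immediately at day 0; it finishes at day 9.
After literature review (finishes day 9, plus 3-day gap → day 12), figure drafting can start at day 12 and finishes at day 21.
For writing: figure drafting (finishes day 21, plus 1-day gap → day 22); literature review (finishes day 9); data collection (finishes day 6). Taking the maximum gives a start of day 22, and it finishes at 22 + 3 = day 25.
Formatting has to wait for writing (finishes day 25); literature review (finishes day 9, plus 1-day gap → day 10). The latest of these is day 25, so formatting runs day 25 to 25 + 6 = day 31.
Submission has to wait for formatting (finishes day 31); figure drafting (finishes day 21). The latest of these is day 31, so submission runs day 31 to 31 + 8 = day 39.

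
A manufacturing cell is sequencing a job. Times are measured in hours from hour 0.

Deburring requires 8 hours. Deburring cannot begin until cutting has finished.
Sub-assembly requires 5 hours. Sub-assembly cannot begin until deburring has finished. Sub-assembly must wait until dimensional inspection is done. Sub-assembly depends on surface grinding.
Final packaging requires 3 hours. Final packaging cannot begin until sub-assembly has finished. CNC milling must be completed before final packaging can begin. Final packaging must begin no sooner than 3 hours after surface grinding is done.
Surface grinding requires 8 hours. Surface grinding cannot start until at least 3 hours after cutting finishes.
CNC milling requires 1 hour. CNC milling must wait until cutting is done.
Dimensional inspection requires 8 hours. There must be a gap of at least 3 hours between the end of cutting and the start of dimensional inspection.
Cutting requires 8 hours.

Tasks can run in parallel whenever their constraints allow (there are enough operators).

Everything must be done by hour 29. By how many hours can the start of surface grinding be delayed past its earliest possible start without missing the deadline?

2

Cutting has no prerequisites, so it starts at hour 0 and finishes at hour 8.
Surface grinding cannot begin until cutting (finishes hour 8, plus 3-hour gap → hour 11). It runs from hour 11 to 11 + 8 = hour 19.

Working backward from the deadline:
Nothing follows final packaging; the deadline of hour 29 is its only limit. It must start by 29 − 3 = hour 26.
Since final packaging (must start by hour 26) depends on it, sub-assembly must finish by hour 26. Backing off its 5-hour duration gives a latest start of hour 21.
Surface grinding must finish in time for sub-assembly (must start by hour 21); final packaging (must start by hour 26, minus 3-hour gap → hour 23). The tightest is hour 21, so surface grinding must start by 21 − 8 = hour 13.
So surface grinding can start as early as hour 11 and as late as hour 13, giving 13 − 11 = 2 hours of slack.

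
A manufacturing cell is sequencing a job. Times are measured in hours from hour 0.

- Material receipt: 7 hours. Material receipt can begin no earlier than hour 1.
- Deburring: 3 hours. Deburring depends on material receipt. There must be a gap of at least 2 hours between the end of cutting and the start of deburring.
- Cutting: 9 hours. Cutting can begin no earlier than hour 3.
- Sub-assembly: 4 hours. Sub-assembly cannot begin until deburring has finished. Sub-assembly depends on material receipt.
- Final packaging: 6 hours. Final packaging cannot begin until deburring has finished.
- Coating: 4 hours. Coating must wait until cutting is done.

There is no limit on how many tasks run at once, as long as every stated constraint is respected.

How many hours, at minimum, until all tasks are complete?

Cutting cannot begin until its own release at hour 3. It runs from hour 3 to 3 + 9 = hour 12.
After cutting (finishes hour 12), coating can start at hour 12 and finishes at hour 16.
Material receipt cannot begin until its own release at hour 1. It runs from hour 1 to 1 + 7 = hour 8.
Deburring cannot start until material receipt (finishes hour 8); cutting (finishes hour 12, plus 2-hour gap → hour 14). The controlling bound is hour 14, so deburring finishes at 14 + 3 = hour 17.
After deburring (finishes hour 17), final packaging can start at hour 17 and finishes at hour 23.
Sub-assembly cannot start until deburring (finishes hour 17); material receipt (finishes hour 8). The controlling bound is hour 17, so sub-assembly finishes at 17 + 4 = hour 21.
All tasks are finished once the last one completes. Finish times: Material receipt at 8, Cutting at 12, Deburring at 17, Coating at 16, Sub-assembly at 21, Final packaging at 23. The latest is hour 23.

23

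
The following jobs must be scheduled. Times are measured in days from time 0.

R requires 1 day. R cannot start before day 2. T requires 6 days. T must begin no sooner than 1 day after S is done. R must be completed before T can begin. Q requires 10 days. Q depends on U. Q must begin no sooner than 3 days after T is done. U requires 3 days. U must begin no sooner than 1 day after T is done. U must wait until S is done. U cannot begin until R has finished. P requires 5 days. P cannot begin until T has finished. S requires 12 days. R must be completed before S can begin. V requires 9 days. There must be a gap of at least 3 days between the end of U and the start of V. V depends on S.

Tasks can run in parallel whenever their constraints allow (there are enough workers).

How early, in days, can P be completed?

After its own release at day 2, R can start at day 2 and finishes at day 3.
S waits on R (finishes day 3), so it starts at day 3 and finishes at 3 + 12 = day 15.
T needs all of S (finishes day 15, plus 1-day gap → day 16); R (finishes day 3). That puts its earliest start at day 16; it finishes at 16 + 6 = day 22.
P cannot begin until T (finishes day 22). It runs from day 22 to 22 + 5 = day 27.

27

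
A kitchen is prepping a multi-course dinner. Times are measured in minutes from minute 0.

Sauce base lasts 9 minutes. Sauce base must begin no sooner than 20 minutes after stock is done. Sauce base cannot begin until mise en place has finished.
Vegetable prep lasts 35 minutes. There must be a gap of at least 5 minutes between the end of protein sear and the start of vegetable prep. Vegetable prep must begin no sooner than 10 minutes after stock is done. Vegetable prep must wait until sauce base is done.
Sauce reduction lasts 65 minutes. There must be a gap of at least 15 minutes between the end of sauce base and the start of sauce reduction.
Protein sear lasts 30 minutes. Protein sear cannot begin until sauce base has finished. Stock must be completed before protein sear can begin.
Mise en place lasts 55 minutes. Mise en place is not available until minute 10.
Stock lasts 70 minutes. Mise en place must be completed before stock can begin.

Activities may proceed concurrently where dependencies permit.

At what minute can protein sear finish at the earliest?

194

After its own release at minute 10, mise en place can start at minute 10 and finishes at minute 65.
Stock waits on mise en place (finishes minute 65), so it starts at minute 65 and finishes at 65 + 70 = minute 135.
Sauce base cannot start until stock (finishes minute 135, plus 20-minute gap → minute 155); mise en place (finishes minute 65). The controlling bound is minute 155, so sauce base finishes at 155 + 9 = minute 164.
Protein sear has to wait for sauce base (finishes minute 164); stock (finishes minute 135). The latest of these is minute 164, so protein sear runs minute 164 to 164 + 30 = minute 194.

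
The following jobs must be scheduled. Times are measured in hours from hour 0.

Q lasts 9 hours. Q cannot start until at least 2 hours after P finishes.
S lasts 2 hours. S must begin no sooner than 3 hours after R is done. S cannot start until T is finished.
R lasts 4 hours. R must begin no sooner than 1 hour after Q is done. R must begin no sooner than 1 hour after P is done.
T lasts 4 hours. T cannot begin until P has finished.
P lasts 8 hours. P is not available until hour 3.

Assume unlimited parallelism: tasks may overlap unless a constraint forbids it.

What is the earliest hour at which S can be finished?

P cannot begin until its own release at hour 3. It runs from hour 3 to 3 + 8 = hour 11.
T waits on P (finishes hour 11), so it starts at hour 11 and finishes at 11 + 4 = hour 15.
Q cannot begin until P (finishes hour 11, plus 2-hour gap → hour 13). It runs from hour 13 to 13 + 9 = hour 22.
For R: Q (finishes hour 22, plus 1-hour gap → hour 23); P (finishes hour 11, plus 1-hour gap → hour 12). Taking the maximum gives a start of hour 23, and it finishes at 23 + 4 = hour 27.
S needs all of R (finishes hour 27, plus 3-hour gap → hour 30); T (finishes hour 15). That puts its earliest start at hour 30; it finishes at 30 + 2 = hour 32.

32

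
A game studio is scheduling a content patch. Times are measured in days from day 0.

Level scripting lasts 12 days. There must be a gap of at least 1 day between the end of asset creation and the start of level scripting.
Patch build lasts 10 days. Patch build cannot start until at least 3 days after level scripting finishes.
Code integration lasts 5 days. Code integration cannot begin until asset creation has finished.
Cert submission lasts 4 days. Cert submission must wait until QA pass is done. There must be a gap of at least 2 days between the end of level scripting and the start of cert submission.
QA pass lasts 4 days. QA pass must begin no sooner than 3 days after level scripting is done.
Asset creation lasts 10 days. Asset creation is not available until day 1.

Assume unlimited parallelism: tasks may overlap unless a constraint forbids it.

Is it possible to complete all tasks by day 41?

Yes

Asset creation waits on its own release at day 1, so it starts at day 1 and finishes at 1 + 10 = day 11.
Code integration waits on asset creation (finishes day 11), so it starts at day 11 and finishes at 11 + 5 = day 16.
Level scripting waits on asset creation (finishes day 11, plus 1-day gap → day 12), so it starts at day 12 and finishes at 12 + 12 = day 24.
Patch build waits on level scripting (finishes day 24, plus 3-day gap → day 27), so it starts at day 27 and finishes at 27 + 10 = day 37.
QA pass cannot begin until level scripting (finishes day 24, plus 3-day gap → day 27). It runs from day 27 to 27 + 4 = day 31.
Cert submission has to wait for QA pass (finishes day 31); level scripting (finishes day 24, plus 2-day gap → day 26). The latest of these is day 31, so cert submission runs day 31 to 31 + 4 = day 35.
Every task is finished by day 37, which is no later than the deadline of 41, so the schedule is feasible.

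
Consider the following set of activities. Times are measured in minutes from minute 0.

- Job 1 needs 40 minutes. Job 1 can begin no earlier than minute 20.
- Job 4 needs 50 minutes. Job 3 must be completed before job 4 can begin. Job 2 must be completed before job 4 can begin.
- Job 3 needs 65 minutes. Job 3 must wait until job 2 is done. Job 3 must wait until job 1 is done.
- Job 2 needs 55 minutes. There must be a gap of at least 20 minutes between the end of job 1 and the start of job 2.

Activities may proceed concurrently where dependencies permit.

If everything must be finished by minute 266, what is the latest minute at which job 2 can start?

96

Nothing follows job 4; the deadline of minute 266 is its only limit. It must start by 266 − 50 = minute 216.
Job 3 must finish before job 4 (must start by minute 216). With a 65-minute duration, job 3 must start by 216 − 65 = minute 151.
For job 2: job 3 (must start by minute 151); job 4 (must start by minute 216). The most restrictive is minute 151; with a 55-minute duration, job 2 must start by minute 96.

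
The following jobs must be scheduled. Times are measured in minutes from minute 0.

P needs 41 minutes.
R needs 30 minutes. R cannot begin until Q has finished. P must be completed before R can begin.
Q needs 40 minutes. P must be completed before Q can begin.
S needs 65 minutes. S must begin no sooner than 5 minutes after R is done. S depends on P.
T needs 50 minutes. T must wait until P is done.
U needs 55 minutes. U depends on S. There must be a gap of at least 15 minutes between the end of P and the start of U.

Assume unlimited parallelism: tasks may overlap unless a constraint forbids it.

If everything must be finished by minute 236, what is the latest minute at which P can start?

To finish by minute 236, U (duration 55) must start no later than minute 181.
S feeds into U (must start by minute 181); so S must finish by minute 181 and therefore start by minute 116.
R has to be done before S (must start by minute 116, minus 5-minute gap → minute 111). That means finishing by minute 111, i.e. starting by 111 − 30 = minute 81.
Since R (must start by minute 81) depends on it, Q must finish by minute 81. Backing off its 40-minute duration gives a latest start of minute 41.
Nothing follows T; the deadline of minute 236 is its only limit. It must start by 236 − 50 = minute 186.
P feeds Q (must start by minute 41); R (must start by minute 81); S (must start by minute 116); T (must start by minute 186); U (must start by minute 181, minus 15-minute gap → minute 166). Taking the minimum, P must finish by minute 41 and start by 41 − 41 = minute 0.

0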